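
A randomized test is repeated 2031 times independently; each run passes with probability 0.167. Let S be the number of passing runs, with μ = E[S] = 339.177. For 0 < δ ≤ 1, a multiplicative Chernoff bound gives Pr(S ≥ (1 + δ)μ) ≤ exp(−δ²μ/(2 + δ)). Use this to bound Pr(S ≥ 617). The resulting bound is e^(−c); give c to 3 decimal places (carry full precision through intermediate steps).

Write 617 = (1 + δ)μ, so δ = 617/339.177 − 1 = 0.8191092…
Then the exponent is δ²μ/(2 + δ) = (617 − μ)² / (μ·(2 + δ)) = 80.723150.

80.723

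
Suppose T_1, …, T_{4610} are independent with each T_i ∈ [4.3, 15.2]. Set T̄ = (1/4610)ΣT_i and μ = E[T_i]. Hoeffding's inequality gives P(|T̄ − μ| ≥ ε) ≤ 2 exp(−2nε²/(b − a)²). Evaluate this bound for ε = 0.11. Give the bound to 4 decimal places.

Exponent: 2nε²/(b − a)² = 2·4610·0.11² / 10.9² = 0.93900.
Bound = 2·exp(−0.93900) = 0.78204.

0.7820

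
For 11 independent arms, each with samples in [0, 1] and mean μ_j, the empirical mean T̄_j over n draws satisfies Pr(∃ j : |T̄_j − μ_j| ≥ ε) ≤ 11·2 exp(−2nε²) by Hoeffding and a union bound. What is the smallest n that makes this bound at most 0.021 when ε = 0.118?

Need 2·11·exp(−2nε²) ≤ 0.021, i.e. exp(−2nε²) ≤ 0.021/22.
So 2nε² ≥ ln(22/0.021) = 6.954275.
Hence n ≥ 6.954275/(2·0.118²) = 249.723.
The smallest integer n is 250.

250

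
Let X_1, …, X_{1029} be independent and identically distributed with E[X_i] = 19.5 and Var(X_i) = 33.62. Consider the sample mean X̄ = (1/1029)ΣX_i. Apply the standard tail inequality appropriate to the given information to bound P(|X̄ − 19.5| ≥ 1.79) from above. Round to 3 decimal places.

0.010

With mean and variance of each term known, Chebyshev's inequality bounds the deviation of the sum (or sample mean).
Var(X̄) = Var(X_i)/n = 33.62/1029 = 0.032672.
Chebyshev: P(|X̄ − 19.5| ≥ 1.79) ≤ Var(X̄)/(1.79)² = 33.62/(1029·1.79²) = 0.0102.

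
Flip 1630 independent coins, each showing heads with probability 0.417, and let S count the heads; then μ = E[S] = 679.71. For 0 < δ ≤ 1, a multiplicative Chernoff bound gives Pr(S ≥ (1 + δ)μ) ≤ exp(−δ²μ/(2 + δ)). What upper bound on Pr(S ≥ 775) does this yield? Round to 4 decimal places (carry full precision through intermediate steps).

Write 775 = (1 + δ)μ, so δ = 775/679.71 − 1 = 0.1401921…
Then the exponent is δ²μ/(2 + δ) = (775 − μ)² / (μ·(2 + δ)) = 6.241920.
Bound = exp(−6.241920) = 0.00195.

0.0019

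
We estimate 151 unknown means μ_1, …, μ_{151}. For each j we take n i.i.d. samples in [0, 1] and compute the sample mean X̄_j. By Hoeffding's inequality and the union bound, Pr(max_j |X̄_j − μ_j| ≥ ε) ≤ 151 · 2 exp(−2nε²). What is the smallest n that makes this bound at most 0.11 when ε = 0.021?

8977

Need 2·151·exp(−2nε²) ≤ 0.11, i.e. exp(−2nε²) ≤ 0.11/302.
So 2nε² ≥ ln(302/0.11) = 7.917702.
Hence n ≥ 7.917702/(2·0.021²) = 8976.986.
The smallest integer n is 8977.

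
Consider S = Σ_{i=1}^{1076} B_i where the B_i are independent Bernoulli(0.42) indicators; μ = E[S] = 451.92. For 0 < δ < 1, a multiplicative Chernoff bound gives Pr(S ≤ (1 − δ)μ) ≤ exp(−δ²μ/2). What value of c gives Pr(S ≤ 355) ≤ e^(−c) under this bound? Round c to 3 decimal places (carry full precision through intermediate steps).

10.393

Write 355 = (1 − δ)μ, so δ = 1 − 355/451.92 = 0.2144627…
Then the exponent is δ²μ/2 = (μ − 355)²/(2μ) = 10.392864.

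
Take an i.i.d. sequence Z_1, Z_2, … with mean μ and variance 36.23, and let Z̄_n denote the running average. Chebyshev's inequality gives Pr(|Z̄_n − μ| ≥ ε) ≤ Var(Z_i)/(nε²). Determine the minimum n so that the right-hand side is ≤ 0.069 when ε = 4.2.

Require 36.23/(n·4.2²) ≤ 0.069, i.e. n ≥ 36.23/(0.069·4.2²) = 29.766.
The smallest integer n is 30.

30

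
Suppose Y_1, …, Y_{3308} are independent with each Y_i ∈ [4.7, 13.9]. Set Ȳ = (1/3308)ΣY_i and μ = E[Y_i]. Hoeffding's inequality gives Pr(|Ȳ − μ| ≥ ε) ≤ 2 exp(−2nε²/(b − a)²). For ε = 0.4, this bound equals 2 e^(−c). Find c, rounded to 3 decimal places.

12.507

c = 2nε²/(b − a)² = 2·3308·0.4² / 9.2² = 12.5066.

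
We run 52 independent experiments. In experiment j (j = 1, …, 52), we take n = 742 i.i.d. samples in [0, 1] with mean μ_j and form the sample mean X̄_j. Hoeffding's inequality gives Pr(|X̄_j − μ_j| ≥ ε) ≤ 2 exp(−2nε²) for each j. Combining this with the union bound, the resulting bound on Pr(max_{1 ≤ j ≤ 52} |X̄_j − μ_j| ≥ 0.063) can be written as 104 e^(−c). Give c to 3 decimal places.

5.890

Union bound over the 52 events: Pr(max_{1 ≤ j ≤ 52} |X̄_j − μ_j| ≥ 0.063) ≤ 52·2·exp(−2nε²) = 104 exp(−2·742·0.063²).
So c = 2·742·0.063² = 5.8900.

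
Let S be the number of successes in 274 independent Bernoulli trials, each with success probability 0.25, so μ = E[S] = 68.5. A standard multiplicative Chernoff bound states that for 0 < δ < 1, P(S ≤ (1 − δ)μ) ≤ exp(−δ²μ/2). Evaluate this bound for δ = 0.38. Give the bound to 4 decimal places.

Exponent = δ²μ/2 = 0.38²·68.5/2 = 4.9457.
Bound = exp(−4.9457) = 0.00711.

0.0071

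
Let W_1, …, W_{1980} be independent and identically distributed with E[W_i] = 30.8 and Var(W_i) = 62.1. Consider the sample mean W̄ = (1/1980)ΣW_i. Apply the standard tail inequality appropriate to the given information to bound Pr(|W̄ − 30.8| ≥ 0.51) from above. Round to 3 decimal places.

0.121

With mean and variance of each term known, Chebyshev's inequality bounds the deviation of the sum (or sample mean).
Var(W̄) = Var(W_i)/n = 62.1/1980 = 0.031364.
Chebyshev: Pr(|W̄ − 30.8| ≥ 0.51) ≤ Var(W̄)/(0.51)² = 62.1/(1980·0.51²) = 0.1206.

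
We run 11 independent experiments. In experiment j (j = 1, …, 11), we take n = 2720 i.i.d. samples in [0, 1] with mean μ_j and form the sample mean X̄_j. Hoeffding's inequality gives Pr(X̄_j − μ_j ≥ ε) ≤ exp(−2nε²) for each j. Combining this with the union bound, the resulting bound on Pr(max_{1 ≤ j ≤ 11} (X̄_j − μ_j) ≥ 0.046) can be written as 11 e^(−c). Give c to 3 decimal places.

Union bound over the 11 events: Pr(max_{1 ≤ j ≤ 11} (X̄_j − μ_j) ≥ 0.046) ≤ 11·exp(−2nε²) = 11 exp(−2·2720·0.046²).
So c = 2·2720·0.046² = 11.5110.

11.511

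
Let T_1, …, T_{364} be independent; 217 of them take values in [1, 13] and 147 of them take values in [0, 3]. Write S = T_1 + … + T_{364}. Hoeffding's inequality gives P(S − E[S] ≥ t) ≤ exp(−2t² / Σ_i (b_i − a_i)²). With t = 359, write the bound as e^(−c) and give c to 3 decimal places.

7.914

Σ(b_i − a_i)² = 217·12² + 147·3² = 32571.
c = 2t² / 32571 = 2·359² / 32571 = 7.9138.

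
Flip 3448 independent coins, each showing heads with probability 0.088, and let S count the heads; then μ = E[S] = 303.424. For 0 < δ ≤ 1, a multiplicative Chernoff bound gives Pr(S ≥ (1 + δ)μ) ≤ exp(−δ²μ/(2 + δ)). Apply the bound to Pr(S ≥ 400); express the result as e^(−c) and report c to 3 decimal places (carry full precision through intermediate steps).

Write 400 = (1 + δ)μ, so δ = 400/303.424 − 1 = 0.3182873…
Then the exponent is δ²μ/(2 + δ) = (400 − μ)² / (μ·(2 + δ)) = 13.259320.

13.259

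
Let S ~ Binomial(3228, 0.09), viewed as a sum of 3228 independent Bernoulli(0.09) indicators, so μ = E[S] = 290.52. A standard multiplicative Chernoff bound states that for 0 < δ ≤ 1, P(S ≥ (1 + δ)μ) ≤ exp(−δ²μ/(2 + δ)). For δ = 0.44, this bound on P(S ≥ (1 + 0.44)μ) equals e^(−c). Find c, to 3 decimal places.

c = δ²μ/(2 + δ) = 0.44²·290.52/(2 + 0.44) = 23.0511.

23.051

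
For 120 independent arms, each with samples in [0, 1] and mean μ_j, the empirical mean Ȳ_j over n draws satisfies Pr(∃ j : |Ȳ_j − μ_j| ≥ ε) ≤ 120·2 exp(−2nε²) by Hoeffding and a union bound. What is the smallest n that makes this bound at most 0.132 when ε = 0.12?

261

Need 2·120·exp(−2nε²) ≤ 0.132, i.e. exp(−2nε²) ≤ 0.132/240.
So 2nε² ≥ ln(240/0.132) = 7.505592.
Hence n ≥ 7.505592/(2·0.12²) = 260.611.
The smallest integer n is 261.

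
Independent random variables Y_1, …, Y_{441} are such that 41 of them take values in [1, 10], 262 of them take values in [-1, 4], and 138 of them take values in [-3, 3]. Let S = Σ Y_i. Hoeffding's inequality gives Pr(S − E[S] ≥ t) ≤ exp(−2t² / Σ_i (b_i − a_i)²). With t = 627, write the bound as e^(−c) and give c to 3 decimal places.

52.986

Σ(b_i − a_i)² = 41·9² + 262·5² + 138·6² = 14839.
c = 2t² / 14839 = 2·627² / 14839 = 52.9859.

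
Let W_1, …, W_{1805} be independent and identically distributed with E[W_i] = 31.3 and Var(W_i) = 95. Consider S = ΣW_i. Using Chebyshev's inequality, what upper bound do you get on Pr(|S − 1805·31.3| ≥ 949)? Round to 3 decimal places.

0.190

Var(S) = n·Var(W_i) = 1805·95 = 171475.
Chebyshev: Pr(|S − 1805·31.3| ≥ 949) ≤ Var(S)/949² = 171475/900601 = 0.1904.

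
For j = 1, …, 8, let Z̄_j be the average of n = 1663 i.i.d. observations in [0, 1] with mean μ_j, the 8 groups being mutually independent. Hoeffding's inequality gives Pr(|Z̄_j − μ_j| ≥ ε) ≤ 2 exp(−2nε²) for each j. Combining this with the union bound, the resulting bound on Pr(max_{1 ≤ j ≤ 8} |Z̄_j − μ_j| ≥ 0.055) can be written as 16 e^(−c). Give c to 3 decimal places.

10.061

Union bound over the 8 events: Pr(max_{1 ≤ j ≤ 8} |Z̄_j − μ_j| ≥ 0.055) ≤ 8·2·exp(−2nε²) = 16 exp(−2·1663·0.055²).
So c = 2·1663·0.055² = 10.0611.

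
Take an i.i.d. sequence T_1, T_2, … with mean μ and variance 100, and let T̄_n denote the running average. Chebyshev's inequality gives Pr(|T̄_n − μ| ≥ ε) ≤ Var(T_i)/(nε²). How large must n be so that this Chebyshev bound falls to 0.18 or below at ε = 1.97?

Require 100/(n·1.97²) ≤ 0.18, i.e. n ≥ 100/(0.18·1.97²) = 143.151.
The smallest integer n is 144.

144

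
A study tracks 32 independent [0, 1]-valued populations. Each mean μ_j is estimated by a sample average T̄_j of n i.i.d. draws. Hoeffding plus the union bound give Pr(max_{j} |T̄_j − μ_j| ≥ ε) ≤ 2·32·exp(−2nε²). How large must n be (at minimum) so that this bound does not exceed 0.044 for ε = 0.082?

Need 2·32·exp(−2nε²) ≤ 0.044, i.e. exp(−2nε²) ≤ 0.044/64.
So 2nε² ≥ ln(64/0.044) = 7.282449.
Hence n ≥ 7.282449/(2·0.082²) = 541.527.
The smallest integer n is 542.

542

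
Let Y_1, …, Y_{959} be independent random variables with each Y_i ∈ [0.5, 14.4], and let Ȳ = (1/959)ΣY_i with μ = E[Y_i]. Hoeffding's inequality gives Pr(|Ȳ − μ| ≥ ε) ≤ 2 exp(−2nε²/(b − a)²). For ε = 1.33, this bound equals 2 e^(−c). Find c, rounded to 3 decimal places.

17.560

c = 2nε²/(b − a)² = 2·959·1.33² / 13.9² = 17.5599.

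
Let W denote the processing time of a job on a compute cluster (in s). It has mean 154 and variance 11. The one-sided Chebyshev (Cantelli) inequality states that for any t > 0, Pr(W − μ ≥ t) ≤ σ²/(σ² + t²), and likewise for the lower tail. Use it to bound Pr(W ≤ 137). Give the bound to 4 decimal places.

Here σ² = 11 and t = 17, so σ² + t² = 300.
Cantelli's bound: 11/300 = 0.0367.

0.0367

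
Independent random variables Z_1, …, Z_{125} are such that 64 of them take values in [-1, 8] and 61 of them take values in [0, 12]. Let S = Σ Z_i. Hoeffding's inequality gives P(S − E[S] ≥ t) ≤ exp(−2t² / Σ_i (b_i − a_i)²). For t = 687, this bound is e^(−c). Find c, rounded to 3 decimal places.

Σ(b_i − a_i)² = 64·9² + 61·12² = 13968.
c = 2t² / 13968 = 2·687² / 13968 = 67.5786.

67.579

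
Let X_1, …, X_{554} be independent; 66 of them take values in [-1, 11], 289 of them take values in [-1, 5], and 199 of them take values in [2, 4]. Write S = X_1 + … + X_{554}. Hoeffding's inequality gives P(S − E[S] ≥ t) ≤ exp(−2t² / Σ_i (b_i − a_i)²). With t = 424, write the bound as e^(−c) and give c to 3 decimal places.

17.366

Σ(b_i − a_i)² = 66·12² + 289·6² + 199·2² = 20704.
c = 2t² / 20704 = 2·424² / 20704 = 17.3663.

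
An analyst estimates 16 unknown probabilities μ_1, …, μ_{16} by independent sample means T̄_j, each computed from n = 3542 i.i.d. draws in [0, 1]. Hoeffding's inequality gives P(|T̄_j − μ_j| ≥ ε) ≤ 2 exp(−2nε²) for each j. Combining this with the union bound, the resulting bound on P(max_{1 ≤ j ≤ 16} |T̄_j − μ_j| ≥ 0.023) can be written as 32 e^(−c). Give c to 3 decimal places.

3.747

Union bound over the 16 events: P(max_{1 ≤ j ≤ 16} |T̄_j − μ_j| ≥ 0.023) ≤ 16·2·exp(−2nε²) = 32 exp(−2·3542·0.023²).
So c = 2·3542·0.023² = 3.7474.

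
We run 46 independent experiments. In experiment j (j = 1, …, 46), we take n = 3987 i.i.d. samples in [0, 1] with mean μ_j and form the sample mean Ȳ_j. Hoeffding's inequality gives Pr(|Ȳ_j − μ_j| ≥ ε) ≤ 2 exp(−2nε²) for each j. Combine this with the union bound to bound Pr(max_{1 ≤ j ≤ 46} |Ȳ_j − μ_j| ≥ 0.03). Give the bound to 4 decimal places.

0.0703

Per-experiment Hoeffding bound: 2·exp(−2·3987·0.03²) = 2·exp(−7.17660) = 0.0015285.
Union bound over 46 events: 46·0.0015285 = 0.07031.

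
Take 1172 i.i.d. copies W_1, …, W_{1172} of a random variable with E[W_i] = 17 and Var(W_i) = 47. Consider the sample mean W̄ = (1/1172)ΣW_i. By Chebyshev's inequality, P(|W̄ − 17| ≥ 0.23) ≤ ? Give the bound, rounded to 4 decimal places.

Var(W̄) = Var(W_i)/n = 47/1172 = 0.040102.
Chebyshev: P(|W̄ − 17| ≥ 0.23) ≤ Var(W̄)/(0.23)² = 47/(1172·0.23²) = 0.7581.

0.7581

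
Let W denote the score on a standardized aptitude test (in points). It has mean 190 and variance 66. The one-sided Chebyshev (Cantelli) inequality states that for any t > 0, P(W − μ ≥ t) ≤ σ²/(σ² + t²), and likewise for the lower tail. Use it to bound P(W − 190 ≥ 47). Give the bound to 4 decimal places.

0.0290

Here σ² = 66 and t = 47, so σ² + t² = 2275.
Cantelli's bound: 66/2275 = 0.0290.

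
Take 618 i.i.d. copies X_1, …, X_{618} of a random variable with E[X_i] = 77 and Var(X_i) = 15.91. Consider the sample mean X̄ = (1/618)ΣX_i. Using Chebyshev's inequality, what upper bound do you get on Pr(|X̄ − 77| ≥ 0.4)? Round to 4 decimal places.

Var(X̄) = Var(X_i)/n = 15.91/618 = 0.025744.
Chebyshev: Pr(|X̄ − 77| ≥ 0.4) ≤ Var(X̄)/(0.4)² = 15.91/(618·0.4²) = 0.1609.

0.1609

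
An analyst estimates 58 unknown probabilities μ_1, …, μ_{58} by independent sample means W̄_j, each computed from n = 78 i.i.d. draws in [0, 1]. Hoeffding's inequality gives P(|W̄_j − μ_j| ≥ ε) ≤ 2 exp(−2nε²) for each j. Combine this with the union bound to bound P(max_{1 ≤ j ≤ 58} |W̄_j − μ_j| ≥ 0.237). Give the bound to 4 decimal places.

0.0182

Per-experiment Hoeffding bound: 2·exp(−2·78·0.237²) = 2·exp(−8.76236) = 0.00031303.
Union bound over 58 events: 58·0.00031303 = 0.01816.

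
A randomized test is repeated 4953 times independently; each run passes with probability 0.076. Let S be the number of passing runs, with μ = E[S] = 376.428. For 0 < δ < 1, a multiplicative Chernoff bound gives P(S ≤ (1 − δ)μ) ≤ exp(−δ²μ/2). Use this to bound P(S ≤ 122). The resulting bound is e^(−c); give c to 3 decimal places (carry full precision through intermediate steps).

85.984

Write 122 = (1 − δ)μ, so δ = 1 − 122/376.428 = 0.6759008…
Then the exponent is δ²μ/2 = (μ − 122)²/(2μ) = 85.984049.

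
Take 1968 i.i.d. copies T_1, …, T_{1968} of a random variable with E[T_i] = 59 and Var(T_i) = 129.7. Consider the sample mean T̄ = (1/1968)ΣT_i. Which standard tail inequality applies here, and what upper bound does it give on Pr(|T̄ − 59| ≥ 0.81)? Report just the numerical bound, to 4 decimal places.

0.1004

With mean and variance of each term known, Chebyshev's inequality bounds the deviation of the sum (or sample mean).
Var(T̄) = Var(T_i)/n = 129.7/1968 = 0.065904.
Chebyshev: Pr(|T̄ − 59| ≥ 0.81) ≤ Var(T̄)/(0.81)² = 129.7/(1968·0.81²) = 0.1004.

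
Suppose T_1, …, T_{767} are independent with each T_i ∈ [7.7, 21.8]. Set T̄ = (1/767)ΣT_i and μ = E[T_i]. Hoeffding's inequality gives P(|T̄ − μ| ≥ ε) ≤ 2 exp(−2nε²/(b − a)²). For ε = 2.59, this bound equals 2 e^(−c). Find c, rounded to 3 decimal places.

c = 2nε²/(b − a)² = 2·767·2.59² / 14.1² = 51.7591.

51.759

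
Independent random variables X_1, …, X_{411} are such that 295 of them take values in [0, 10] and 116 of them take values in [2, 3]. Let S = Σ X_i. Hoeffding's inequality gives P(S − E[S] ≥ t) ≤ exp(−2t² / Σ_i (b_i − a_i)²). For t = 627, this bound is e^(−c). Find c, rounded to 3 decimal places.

Σ(b_i − a_i)² = 295·10² + 116·1² = 29616.
c = 2t² / 29616 = 2·627² / 29616 = 26.5484.

26.548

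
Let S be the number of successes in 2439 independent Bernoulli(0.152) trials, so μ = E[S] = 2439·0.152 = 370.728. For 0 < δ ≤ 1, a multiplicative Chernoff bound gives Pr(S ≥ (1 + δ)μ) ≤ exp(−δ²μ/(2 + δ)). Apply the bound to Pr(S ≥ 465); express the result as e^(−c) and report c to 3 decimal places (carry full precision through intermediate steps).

Write 465 = (1 + δ)μ, so δ = 465/370.728 − 1 = 0.2542889…
Then the exponent is δ²μ/(2 + δ) = (465 − μ)² / (μ·(2 + δ)) = 10.634094.

10.634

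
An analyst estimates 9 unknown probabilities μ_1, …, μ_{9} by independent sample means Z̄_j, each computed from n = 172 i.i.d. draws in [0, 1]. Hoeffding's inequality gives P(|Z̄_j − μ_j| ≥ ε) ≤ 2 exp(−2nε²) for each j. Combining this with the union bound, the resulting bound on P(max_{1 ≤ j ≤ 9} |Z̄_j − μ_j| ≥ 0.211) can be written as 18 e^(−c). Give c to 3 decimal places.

15.315

Union bound over the 9 events: P(max_{1 ≤ j ≤ 9} |Z̄_j − μ_j| ≥ 0.211) ≤ 9·2·exp(−2nε²) = 18 exp(−2·172·0.211²).
So c = 2·172·0.211² = 15.3152.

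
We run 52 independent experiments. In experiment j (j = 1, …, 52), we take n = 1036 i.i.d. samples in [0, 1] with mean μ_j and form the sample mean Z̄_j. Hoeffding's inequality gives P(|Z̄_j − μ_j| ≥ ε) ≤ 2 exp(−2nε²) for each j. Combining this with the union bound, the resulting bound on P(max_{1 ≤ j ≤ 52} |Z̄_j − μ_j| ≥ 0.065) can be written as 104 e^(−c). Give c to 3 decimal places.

8.754

Union bound over the 52 events: P(max_{1 ≤ j ≤ 52} |Z̄_j − μ_j| ≥ 0.065) ≤ 52·2·exp(−2nε²) = 104 exp(−2·1036·0.065²).
So c = 2·1036·0.065² = 8.7542.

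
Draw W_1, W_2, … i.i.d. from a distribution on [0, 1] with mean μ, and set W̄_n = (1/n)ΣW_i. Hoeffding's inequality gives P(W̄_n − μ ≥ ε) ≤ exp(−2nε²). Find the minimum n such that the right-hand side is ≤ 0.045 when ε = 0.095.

Require exp(−2nε²) ≤ 0.045, i.e. 2nε² ≥ ln(1/0.045) = 3.101093.
So n ≥ 3.101093 / (2·0.095²) = 171.806.
The smallest integer n is 172.

172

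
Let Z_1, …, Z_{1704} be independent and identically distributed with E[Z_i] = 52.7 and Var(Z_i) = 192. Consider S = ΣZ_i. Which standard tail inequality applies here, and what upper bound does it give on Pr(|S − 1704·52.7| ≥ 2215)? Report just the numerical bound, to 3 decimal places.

0.067

With mean and variance of each term known, Chebyshev's inequality bounds the deviation of the sum (or sample mean).
Var(S) = n·Var(Z_i) = 1704·192 = 327168.
Chebyshev: Pr(|S − 1704·52.7| ≥ 2215) ≤ Var(S)/2215² = 327168/4906225 = 0.0667.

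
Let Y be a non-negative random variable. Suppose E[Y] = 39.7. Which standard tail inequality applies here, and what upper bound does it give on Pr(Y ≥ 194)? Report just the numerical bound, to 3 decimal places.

Only the mean of a non-negative variable is known, so Markov's inequality is the applicable tail bound.
Markov's inequality: for a non-negative random variable, Pr(Y ≥ a) ≤ E[Y]/a.
Here E[Y] = 39.7 and a = 194, so the bound is 39.7/194 = 0.2046.

0.205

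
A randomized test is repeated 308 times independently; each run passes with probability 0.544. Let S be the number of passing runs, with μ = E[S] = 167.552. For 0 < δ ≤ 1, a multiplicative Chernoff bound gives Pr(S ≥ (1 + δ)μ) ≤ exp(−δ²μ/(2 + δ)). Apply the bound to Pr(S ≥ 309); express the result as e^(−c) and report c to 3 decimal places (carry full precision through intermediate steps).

Write 309 = (1 + δ)μ, so δ = 309/167.552 − 1 = 0.8442036…
Then the exponent is δ²μ/(2 + δ) = (309 − μ)² / (μ·(2 + δ)) = 41.983953.

41.984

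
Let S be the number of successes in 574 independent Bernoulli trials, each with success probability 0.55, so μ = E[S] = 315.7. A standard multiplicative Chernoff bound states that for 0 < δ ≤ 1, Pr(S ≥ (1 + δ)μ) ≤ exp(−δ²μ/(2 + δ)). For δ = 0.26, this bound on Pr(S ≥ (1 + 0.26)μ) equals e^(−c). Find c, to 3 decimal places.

9.443

c = δ²μ/(2 + δ) = 0.26²·315.7/(2 + 0.26) = 9.4431.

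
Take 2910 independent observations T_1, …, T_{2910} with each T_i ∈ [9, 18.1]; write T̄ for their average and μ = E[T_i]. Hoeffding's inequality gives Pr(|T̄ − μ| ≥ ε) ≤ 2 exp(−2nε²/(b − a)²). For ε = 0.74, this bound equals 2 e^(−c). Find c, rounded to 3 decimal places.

38.486

c = 2nε²/(b − a)² = 2·2910·0.74² / 9.1² = 38.4861.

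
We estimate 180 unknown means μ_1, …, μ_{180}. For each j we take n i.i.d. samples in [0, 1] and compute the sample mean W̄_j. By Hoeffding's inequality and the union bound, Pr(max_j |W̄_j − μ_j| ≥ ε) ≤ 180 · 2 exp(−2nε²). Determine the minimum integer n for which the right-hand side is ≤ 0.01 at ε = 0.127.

Need 2·180·exp(−2nε²) ≤ 0.01, i.e. exp(−2nε²) ≤ 0.01/360.
So 2nε² ≥ ln(360/0.01) = 10.491274.
Hence n ≥ 10.491274/(2·0.127²) = 325.230.
The smallest integer n is 326.

326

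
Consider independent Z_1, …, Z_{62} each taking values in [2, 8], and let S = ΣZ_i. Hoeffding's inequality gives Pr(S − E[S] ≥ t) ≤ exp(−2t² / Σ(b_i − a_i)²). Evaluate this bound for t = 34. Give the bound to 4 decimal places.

Σ(b_i − a_i)² = 62·(6)² = 2232.
Exponent = 2·34²/2232 = 1.0358.
Bound = exp(−1.0358) = 0.35493.

0.3549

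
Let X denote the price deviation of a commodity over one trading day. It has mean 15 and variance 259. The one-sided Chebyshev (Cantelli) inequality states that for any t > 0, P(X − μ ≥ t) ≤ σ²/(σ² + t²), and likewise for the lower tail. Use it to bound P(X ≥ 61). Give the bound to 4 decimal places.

Here σ² = 259 and t = 46, so σ² + t² = 2375.
Cantelli's bound: 259/2375 = 0.1091.

0.1091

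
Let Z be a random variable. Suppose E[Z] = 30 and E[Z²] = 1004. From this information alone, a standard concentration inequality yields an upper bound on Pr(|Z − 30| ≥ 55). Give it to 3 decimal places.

0.034

The first two moments determine the variance, so Chebyshev's inequality is the sharpest standard bound available.
Var(Z) = E[Z²] − (E[Z])² = 1004 − 900 = 104.
Chebyshev's inequality: Pr(|Z − μ| ≥ t) ≤ Var(Z)/t² = 104/3025 = 0.0344.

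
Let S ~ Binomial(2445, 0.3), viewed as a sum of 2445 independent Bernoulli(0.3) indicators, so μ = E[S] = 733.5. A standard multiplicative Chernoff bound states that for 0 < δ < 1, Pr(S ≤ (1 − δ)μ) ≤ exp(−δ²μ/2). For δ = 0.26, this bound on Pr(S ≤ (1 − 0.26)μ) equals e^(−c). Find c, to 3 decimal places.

24.792

c = δ²μ/2 = 0.26²·733.5/2 = 24.7923.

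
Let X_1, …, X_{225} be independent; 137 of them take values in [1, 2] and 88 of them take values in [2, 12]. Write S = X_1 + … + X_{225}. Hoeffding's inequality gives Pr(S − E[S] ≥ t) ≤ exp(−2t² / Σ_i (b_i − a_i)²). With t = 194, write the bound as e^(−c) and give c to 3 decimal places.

Σ(b_i − a_i)² = 137·1² + 88·10² = 8937.
c = 2t² / 8937 = 2·194² / 8937 = 8.4225.

8.423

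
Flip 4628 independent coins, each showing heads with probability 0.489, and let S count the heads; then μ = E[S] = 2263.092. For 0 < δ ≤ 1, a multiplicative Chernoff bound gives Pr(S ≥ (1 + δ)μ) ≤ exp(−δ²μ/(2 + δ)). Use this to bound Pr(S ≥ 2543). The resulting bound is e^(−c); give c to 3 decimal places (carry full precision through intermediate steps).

Write 2543 = (1 + δ)μ, so δ = 2543/2263.092 − 1 = 0.1236839…
Then the exponent is δ²μ/(2 + δ) = (2543 − μ)² / (μ·(2 + δ)) = 16.301912.

16.302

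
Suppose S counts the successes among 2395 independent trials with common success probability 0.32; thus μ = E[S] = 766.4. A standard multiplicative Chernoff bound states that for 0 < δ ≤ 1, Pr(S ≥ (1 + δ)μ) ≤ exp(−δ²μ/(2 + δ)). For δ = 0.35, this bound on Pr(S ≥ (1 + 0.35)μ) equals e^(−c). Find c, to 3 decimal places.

c = δ²μ/(2 + δ) = 0.35²·766.4/(2 + 0.35) = 39.9506.

39.951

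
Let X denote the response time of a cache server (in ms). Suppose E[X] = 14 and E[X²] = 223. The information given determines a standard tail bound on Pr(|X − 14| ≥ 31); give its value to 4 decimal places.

The first two moments determine the variance, so Chebyshev's inequality is the sharpest standard bound available.
Var(X) = E[X²] − (E[X])² = 223 − 196 = 27.
Chebyshev's inequality: Pr(|X − μ| ≥ t) ≤ Var(X)/t² = 27/961 = 0.0281.

0.0281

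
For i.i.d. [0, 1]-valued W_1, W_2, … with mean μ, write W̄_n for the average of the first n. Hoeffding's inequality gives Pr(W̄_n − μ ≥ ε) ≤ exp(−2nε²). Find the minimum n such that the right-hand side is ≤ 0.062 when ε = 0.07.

284

Require exp(−2nε²) ≤ 0.062, i.e. 2nε² ≥ ln(1/0.062) = 2.780621.
So n ≥ 2.780621 / (2·0.07²) = 283.737.
The smallest integer n is 284.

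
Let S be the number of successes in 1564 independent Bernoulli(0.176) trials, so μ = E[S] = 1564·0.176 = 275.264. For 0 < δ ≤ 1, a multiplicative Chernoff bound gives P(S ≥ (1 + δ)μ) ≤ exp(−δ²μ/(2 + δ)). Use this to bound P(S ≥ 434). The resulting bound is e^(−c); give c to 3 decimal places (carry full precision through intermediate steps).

Write 434 = (1 + δ)μ, so δ = 434/275.264 − 1 = 0.5766682…
Then the exponent is δ²μ/(2 + δ) = (434 − μ)² / (μ·(2 + δ)) = 35.525725.

35.526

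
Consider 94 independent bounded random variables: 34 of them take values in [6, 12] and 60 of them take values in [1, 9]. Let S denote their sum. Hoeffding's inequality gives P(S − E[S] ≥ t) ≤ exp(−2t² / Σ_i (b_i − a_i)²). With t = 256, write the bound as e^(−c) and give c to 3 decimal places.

25.883

Σ(b_i − a_i)² = 34·6² + 60·8² = 5064.
c = 2t² / 5064 = 2·256² / 5064 = 25.8831.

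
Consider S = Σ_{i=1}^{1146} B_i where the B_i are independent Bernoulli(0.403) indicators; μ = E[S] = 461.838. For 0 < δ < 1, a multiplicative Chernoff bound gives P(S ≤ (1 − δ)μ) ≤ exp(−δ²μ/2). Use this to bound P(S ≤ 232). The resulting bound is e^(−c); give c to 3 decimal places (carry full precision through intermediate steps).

Write 232 = (1 − δ)μ, so δ = 1 − 232/461.838 = 0.4976594…
Then the exponent is δ²μ/2 = (μ − 232)²/(2μ) = 57.190515.

57.191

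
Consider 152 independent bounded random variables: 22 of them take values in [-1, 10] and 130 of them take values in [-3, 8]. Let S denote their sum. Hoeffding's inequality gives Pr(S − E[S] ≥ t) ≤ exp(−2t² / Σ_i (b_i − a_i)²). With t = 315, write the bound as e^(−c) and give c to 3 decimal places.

10.790

Σ(b_i − a_i)² = 22·11² + 130·11² = 18392.
c = 2t² / 18392 = 2·315² / 18392 = 10.7900.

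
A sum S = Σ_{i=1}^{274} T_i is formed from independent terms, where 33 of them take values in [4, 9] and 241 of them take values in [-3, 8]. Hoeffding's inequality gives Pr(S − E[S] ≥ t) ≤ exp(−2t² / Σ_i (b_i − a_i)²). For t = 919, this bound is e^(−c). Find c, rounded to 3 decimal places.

Σ(b_i − a_i)² = 33·5² + 241·11² = 29986.
c = 2t² / 29986 = 2·919² / 29986 = 56.3304.

56.330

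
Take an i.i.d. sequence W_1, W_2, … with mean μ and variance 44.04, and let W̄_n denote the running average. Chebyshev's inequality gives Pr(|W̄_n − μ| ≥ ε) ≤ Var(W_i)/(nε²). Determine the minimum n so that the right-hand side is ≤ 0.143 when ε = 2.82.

39

Require 44.04/(n·2.82²) ≤ 0.143, i.e. n ≥ 44.04/(0.143·2.82²) = 38.727.
The smallest integer n is 39.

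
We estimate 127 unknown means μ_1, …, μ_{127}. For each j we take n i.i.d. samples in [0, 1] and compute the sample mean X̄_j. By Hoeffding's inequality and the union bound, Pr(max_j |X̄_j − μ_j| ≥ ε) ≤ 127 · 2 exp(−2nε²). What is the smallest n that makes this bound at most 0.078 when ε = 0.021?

9171

Need 2·127·exp(−2nε²) ≤ 0.078, i.e. exp(−2nε²) ≤ 0.078/254.
So 2nε² ≥ ln(254/0.078) = 8.088381.
Hence n ≥ 8.088381/(2·0.021²) = 9170.500.
The smallest integer n is 9171.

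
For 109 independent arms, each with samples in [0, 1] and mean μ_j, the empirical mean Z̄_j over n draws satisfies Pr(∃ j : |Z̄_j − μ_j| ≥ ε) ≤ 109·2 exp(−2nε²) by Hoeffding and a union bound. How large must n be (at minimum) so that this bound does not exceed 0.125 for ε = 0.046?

Need 2·109·exp(−2nε²) ≤ 0.125, i.e. exp(−2nε²) ≤ 0.125/218.
So 2nε² ≥ ln(218/0.125) = 7.463937.
Hence n ≥ 7.463937/(2·0.046²) = 1763.690.
The smallest integer n is 1764.

1764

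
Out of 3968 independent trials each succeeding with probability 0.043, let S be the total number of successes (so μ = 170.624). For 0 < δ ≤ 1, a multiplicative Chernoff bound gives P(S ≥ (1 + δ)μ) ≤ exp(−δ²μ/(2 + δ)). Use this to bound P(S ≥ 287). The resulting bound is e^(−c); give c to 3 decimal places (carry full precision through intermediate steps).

Write 287 = (1 + δ)μ, so δ = 287/170.624 − 1 = 0.6820611…
Then the exponent is δ²μ/(2 + δ) = (287 − μ)² / (μ·(2 + δ)) = 29.594981.

29.595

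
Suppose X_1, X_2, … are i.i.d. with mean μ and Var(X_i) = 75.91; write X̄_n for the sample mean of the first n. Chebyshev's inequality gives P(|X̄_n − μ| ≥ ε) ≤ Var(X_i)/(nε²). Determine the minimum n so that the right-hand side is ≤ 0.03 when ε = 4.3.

137

Require 75.91/(n·4.3²) ≤ 0.03, i.e. n ≥ 75.91/(0.03·4.3²) = 136.849.
The smallest integer n is 137.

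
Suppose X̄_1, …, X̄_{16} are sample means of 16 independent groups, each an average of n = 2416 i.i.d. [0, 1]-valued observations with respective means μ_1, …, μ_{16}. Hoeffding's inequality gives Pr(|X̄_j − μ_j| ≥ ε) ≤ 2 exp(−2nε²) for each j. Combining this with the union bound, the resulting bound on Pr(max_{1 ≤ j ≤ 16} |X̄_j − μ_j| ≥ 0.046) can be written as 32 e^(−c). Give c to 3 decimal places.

10.225

Union bound over the 16 events: Pr(max_{1 ≤ j ≤ 16} |X̄_j − μ_j| ≥ 0.046) ≤ 16·2·exp(−2nε²) = 32 exp(−2·2416·0.046²).
So c = 2·2416·0.046² = 10.2245.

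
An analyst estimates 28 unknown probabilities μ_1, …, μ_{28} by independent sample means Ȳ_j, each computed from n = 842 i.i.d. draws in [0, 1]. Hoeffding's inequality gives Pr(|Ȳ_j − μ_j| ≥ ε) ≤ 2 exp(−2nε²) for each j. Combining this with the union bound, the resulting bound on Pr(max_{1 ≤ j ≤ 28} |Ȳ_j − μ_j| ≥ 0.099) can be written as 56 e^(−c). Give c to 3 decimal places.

16.505

Union bound over the 28 events: Pr(max_{1 ≤ j ≤ 28} |Ȳ_j − μ_j| ≥ 0.099) ≤ 28·2·exp(−2nε²) = 56 exp(−2·842·0.099²).
So c = 2·842·0.099² = 16.5049.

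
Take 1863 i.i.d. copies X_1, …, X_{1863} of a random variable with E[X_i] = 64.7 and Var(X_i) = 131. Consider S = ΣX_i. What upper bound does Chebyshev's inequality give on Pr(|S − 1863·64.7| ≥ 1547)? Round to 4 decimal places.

0.1020

Var(S) = n·Var(X_i) = 1863·131 = 244053.
Chebyshev: Pr(|S − 1863·64.7| ≥ 1547) ≤ Var(S)/1547² = 244053/2393209 = 0.1020.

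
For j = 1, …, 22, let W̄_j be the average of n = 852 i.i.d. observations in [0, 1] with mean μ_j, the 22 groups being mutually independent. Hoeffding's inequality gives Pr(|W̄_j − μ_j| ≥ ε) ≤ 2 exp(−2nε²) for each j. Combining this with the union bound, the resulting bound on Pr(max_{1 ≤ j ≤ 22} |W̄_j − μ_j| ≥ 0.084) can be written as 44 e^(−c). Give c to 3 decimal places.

Union bound over the 22 events: Pr(max_{1 ≤ j ≤ 22} |W̄_j − μ_j| ≥ 0.084) ≤ 22·2·exp(−2nε²) = 44 exp(−2·852·0.084²).
So c = 2·852·0.084² = 12.0234.

12.023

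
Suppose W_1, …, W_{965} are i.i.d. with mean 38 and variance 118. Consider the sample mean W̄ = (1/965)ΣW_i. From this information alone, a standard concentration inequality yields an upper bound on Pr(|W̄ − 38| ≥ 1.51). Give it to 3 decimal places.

With mean and variance of each term known, Chebyshev's inequality bounds the deviation of the sum (or sample mean).
Var(W̄) = Var(W_i)/n = 118/965 = 0.12228.
Chebyshev: Pr(|W̄ − 38| ≥ 1.51) ≤ Var(W̄)/(1.51)² = 118/(965·1.51²) = 0.0536.

0.054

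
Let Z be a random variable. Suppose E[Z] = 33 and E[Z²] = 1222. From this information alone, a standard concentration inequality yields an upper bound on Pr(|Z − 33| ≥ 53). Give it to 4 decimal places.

The first two moments determine the variance, so Chebyshev's inequality is the sharpest standard bound available.
Var(Z) = E[Z²] − (E[Z])² = 1222 − 1089 = 133.
Chebyshev's inequality: Pr(|Z − μ| ≥ t) ≤ Var(Z)/t² = 133/2809 = 0.0473.

0.0473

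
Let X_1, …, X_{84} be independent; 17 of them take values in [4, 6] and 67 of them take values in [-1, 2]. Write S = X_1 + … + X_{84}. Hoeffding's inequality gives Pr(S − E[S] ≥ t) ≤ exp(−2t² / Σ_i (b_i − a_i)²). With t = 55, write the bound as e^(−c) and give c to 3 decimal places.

9.016

Σ(b_i − a_i)² = 17·2² + 67·3² = 671.
c = 2t² / 671 = 2·55² / 671 = 9.0164.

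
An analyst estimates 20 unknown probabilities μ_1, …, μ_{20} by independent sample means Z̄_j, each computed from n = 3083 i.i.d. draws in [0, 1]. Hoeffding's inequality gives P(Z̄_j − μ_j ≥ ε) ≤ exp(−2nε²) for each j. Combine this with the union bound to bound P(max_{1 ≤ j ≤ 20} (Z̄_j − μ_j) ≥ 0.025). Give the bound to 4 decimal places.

Per-experiment Hoeffding bound: exp(−2·3083·0.025²) = exp(−3.85375) = 0.0212.
Union bound over 20 events: 20·0.0212 = 0.42400.

0.4240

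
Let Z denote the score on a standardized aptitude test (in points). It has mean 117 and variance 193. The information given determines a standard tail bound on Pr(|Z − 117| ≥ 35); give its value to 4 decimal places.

Mean and variance are known, so Chebyshev's inequality applies.
Chebyshev: Pr(|Z − μ| ≥ t) ≤ Var(Z)/t².
Bound = 193 / 1225 = 0.1576.

0.1576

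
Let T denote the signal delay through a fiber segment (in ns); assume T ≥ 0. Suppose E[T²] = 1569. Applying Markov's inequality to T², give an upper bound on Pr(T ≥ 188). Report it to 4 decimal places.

0.0444

Since T ≥ 0, the event {T ≥ 188} is the same as {T² ≥ 35344}.
Markov's inequality applied to T² gives Pr(T² ≥ 35344) ≤ E[T²]/35344 = 1569/35344 = 0.0444.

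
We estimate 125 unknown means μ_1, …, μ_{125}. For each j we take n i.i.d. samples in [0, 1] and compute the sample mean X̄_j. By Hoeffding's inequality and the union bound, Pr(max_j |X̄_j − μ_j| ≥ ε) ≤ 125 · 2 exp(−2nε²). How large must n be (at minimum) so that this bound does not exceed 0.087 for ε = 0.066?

915

Need 2·125·exp(−2nε²) ≤ 0.087, i.e. exp(−2nε²) ≤ 0.087/250.
So 2nε² ≥ ln(250/0.087) = 7.963308.
Hence n ≥ 7.963308/(2·0.066²) = 914.062.
The smallest integer n is 915.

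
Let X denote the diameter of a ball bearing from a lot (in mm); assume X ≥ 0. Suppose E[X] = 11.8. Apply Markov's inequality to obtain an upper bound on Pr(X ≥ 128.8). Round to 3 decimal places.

0.092

Markov's inequality: for a non-negative random variable, Pr(X ≥ a) ≤ E[X]/a.
Here E[X] = 11.8 and a = 128.8, so the bound is 11.8/128.8 = 0.0916.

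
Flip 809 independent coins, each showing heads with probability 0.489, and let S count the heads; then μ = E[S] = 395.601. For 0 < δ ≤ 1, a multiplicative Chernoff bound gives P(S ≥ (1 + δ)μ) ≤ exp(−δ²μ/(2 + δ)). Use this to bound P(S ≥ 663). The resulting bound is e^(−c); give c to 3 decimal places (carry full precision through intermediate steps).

Write 663 = (1 + δ)μ, so δ = 663/395.601 − 1 = 0.6759311…
Then the exponent is δ²μ/(2 + δ) = (663 − μ)² / (μ·(2 + δ)) = 67.544075.

67.544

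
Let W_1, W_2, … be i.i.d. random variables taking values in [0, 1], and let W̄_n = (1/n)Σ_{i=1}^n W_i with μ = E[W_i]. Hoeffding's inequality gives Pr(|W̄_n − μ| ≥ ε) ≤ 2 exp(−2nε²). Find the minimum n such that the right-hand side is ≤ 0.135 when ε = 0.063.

340

Require 2·exp(−2nε²) ≤ 0.135, i.e. 2nε² ≥ ln(2/0.135) = 2.695628.
So n ≥ 2.695628 / (2·0.063²) = 339.585.
The smallest integer n is 340.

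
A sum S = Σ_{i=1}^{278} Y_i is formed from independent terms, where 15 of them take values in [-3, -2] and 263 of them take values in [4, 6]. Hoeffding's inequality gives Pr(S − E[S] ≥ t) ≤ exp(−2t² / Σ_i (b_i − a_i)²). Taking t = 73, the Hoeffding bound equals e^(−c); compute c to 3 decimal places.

Σ(b_i − a_i)² = 15·1² + 263·2² = 1067.
c = 2t² / 1067 = 2·73² / 1067 = 9.9888.

9.989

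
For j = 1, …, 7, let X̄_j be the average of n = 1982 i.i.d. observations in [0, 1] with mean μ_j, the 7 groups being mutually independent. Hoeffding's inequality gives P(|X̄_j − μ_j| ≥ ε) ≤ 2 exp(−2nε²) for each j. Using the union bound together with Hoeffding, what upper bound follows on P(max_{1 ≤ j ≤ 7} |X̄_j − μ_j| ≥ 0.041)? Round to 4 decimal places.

0.0179

Per-experiment Hoeffding bound: 2·exp(−2·1982·0.041²) = 2·exp(−6.66348) = 0.0025534.
Union bound over 7 events: 7·0.0025534 = 0.01787.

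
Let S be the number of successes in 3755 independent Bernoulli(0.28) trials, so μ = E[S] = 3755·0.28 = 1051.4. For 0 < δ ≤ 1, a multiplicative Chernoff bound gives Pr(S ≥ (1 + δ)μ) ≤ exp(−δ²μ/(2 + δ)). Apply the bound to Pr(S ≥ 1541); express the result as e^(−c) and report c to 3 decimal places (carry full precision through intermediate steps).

Write 1541 = (1 + δ)μ, so δ = 1541/1051.4 − 1 = 0.4656648…
Then the exponent is δ²μ/(2 + δ) = (1541 − μ)² / (μ·(2 + δ)) = 92.465731.

92.466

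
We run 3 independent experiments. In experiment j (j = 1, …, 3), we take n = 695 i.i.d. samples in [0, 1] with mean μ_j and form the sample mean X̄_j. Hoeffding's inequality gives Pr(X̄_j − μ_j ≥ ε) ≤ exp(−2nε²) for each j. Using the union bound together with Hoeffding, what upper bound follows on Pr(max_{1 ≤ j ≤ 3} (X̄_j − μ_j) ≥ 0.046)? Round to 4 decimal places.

Per-experiment Hoeffding bound: exp(−2·695·0.046²) = exp(−2.94124) = 0.0528.
Union bound over 3 events: 3·0.0528 = 0.15840.

0.1584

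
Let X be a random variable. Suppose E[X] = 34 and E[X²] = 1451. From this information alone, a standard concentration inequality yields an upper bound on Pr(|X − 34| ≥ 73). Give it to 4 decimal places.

0.0554

The first two moments determine the variance, so Chebyshev's inequality is the sharpest standard bound available.
Var(X) = E[X²] − (E[X])² = 1451 − 1156 = 295.
Chebyshev's inequality: Pr(|X − μ| ≥ t) ≤ Var(X)/t² = 295/5329 = 0.0554.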